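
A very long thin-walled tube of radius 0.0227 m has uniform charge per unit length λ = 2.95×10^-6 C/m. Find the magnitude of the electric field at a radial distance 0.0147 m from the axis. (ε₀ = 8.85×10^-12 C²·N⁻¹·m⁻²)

By cylindrical symmetry E is radial; use a coaxial Gaussian cylinder of radius 0.0147 m and length L (r < 0.0227 m, inside the shell).
No charge is enclosed, so Gauss's law gives E·2πrL = 0 ⇒ E = 0.

E = 0 (no enclosed charge)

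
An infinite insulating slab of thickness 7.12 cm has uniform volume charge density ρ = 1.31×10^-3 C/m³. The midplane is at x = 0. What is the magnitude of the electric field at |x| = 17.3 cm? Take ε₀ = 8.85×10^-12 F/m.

E ≈ 5.27e6 V/m

The point |x| = 17.3 cm lies outside the slab (half-thickness 0.0356 m). A symmetric pillbox spanning the full slab encloses Q_enc = ρ·d·A.
Flux = 2EA ⇒ E = |ρ|d/(2ε₀), independent of distance outside.
E = (1.31e-3)(0.0712)/(2·8.85×10^-12) = 5.27e6 N/C.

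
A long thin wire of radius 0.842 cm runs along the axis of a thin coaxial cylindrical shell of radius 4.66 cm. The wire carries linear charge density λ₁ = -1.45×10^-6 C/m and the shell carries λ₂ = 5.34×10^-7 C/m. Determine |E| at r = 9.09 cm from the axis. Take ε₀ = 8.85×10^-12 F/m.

Coaxial Gaussian cylinder, radius r = 9.09 cm, length L (r > 4.66 cm, enclosing both).
λ_enc = λ₁ + λ₂ = (-1.45×10^-6) + (5.34e-7) = -9.16e-7 C/m.
Applying ∮E·dA = Q_enc/ε₀ with the end caps contributing no flux:
E = |λ_enc|/(2πε₀r) = (9.16×10^-7)/(2π·8.85×10^-12·0.0909) = 1.81e5 N/C.

E ≈ 1.81×10^5 V/m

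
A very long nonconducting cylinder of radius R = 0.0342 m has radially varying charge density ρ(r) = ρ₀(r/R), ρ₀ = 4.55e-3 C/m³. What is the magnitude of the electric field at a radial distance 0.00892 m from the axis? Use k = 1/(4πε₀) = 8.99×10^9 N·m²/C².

|E| ≈ 3.99e5 N/C

Choose a coaxial cylinder of radius r = 0.00892 m (arbitrary length L) as the Gaussian surface (r < R).
λ_enc = ∫₀^r ρ(r')·2πr' dr' = (2πρ₀/R)·r^3/3 = 1.978e-7 C/m.
Since E is radial and uniform over the curved surface, Φ = E·2πrL = Q_enc/ε₀ = λ_enc L/ε₀.
E = 2k|λ_enc|/r = 2(8.99×10^9)(1.978×10^-7)/(0.00892) = 3.99×10^5 N/C.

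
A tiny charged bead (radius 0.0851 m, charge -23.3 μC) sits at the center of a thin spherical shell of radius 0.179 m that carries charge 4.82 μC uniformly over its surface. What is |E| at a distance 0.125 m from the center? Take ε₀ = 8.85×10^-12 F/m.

|E| = 1.34×10^7 V/m

By spherical symmetry E is radial; choose a Gaussian sphere of radius r = 0.125 m (between the bodies, 0.0851 m < r < 0.179 m).
Only the inner charge is enclosed; the outer shell contributes nothing inside itself. Q_enc = -23.3 μC = -2.33e-5 C.
Applying ∮E·dA = Q_enc/ε₀ with Φ = E(4πr²):
E = |Q_enc|/(4πε₀r²) = (2.33×10^-5)/(4π·8.85×10^-12·(0.125)²) = 1.34×10^7 N/C.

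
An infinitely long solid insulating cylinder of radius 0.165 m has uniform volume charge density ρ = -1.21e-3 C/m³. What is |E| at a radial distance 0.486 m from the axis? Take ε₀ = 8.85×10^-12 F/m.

Take a coaxial cylindrical Gaussian surface of radius r = 0.486 m and length L (r > 0.165 m, full cross-section enclosed).
λ_enc = ρ·πR² = (-1.21e-3)π(0.165)² = -1.035×10^-4 C/m.
Since E is radial and uniform over the curved surface, Φ = E·2πrL = Q_enc/ε₀ = λ_enc L/ε₀.
E = |λ_enc|/(2πε₀r) = (1.035×10^-4)/(2π·8.85×10^-12·0.486) = 3.83×10^6 N/C.

|E| ≈ 3.83×10^6 V/m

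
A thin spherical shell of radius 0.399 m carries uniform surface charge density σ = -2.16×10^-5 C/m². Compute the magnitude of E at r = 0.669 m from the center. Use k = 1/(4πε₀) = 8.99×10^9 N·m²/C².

|E| = 8.68×10^5 V/m

Use a concentric Gaussian sphere at r = 0.669 m (r > 0.399 m).
The entire shell is enclosed: Q_enc = σ·4πR² = (-2.16e-5)·4π·(0.399)² = -4.321×10^-5 C.
Applying ∮E·dA = Q_enc/ε₀ with Φ = E(4πr²):
E = k|Q_enc|/r² = (8.99×10^9)(4.321e-5)/(0.669)² = 8.68×10^5 N/C.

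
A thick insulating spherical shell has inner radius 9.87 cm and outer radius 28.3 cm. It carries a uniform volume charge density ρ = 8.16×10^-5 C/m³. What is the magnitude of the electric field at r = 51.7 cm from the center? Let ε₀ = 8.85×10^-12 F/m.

Take a concentric spherical Gaussian surface of radius r = 51.7 cm (r > 28.3 cm, enclosing the whole shell).
Q_enc = ρ·(4π/3)(b³ − a³) = (8.16×10^-5)·(4π/3)·((0.283)³ − (0.0987)³) = 7.418e-6 C.
Gauss's law: E·4πr² = Q_enc/ε₀.
E = |Q_enc|/(4πε₀r²) = (7.418×10^-6)/(4π·8.85×10^-12·(0.517)²) = 2.50e5 N/C.

2.50×10^5 N/C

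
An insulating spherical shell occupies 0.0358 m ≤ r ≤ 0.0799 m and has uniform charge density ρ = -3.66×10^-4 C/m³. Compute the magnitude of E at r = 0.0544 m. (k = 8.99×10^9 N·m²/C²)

|E| ≈ 5.36×10^5 N/C

Take a concentric spherical Gaussian surface of radius r = 0.0544 m (within the shell material, 0.0358 m < r < 0.0799 m).
Only the shell between 0.0358 m and r is enclosed: Q_enc = ρ·(4π/3)(r³ − a³) = (-3.66×10^-4)·(4π/3)·((0.0544)³ − (0.0358)³) = -1.765×10^-7 C.
By Gauss's law, ∮E·dA = E·4πr² = Q_enc/ε₀.
E = k|Q_enc|/r² = (8.99×10^9)(1.765e-7)/(0.0544)² = 5.36×10^5 N/C.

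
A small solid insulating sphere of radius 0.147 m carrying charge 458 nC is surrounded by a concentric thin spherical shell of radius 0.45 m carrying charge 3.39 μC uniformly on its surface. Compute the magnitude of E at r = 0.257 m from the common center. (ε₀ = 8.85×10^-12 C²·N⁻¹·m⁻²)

6.24×10^4 N/C

By spherical symmetry E is radial; choose a Gaussian sphere of radius r = 0.257 m (between the bodies, 0.147 m < r < 0.45 m).
Only the inner charge is enclosed; the outer shell contributes nothing inside itself. Q_enc = 458 nC = 4.58e-7 C.
Since E is radial and uniform over the Gaussian sphere, Φ = E·4πr² = Q_enc/ε₀.
E = |Q_enc|/(4πε₀r²) = (4.58e-7)/(4π·8.85×10^-12·(0.257)²) = 6.24e4 N/C.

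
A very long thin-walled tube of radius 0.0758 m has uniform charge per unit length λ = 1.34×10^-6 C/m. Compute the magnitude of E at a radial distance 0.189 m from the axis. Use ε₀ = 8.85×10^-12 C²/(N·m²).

|E| ≈ 1.28×10^5 V/m

Coaxial Gaussian cylinder, radius r = 0.189 m, length L (r > 0.0758 m).
The full line charge is enclosed: λ_enc = 1.34×10^-6 C/m.
Applying ∮E·dA = Q_enc/ε₀ with the end caps contributing no flux:
E = |λ_enc|/(2πε₀r) = (1.34e-6)/(2π·8.85×10^-12·0.189) = 1.28×10^5 N/C.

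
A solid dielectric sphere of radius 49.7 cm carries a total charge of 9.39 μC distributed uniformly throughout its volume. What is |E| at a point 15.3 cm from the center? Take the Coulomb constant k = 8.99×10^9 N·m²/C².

Symmetry ⇒ E = E(r) r̂. Gaussian sphere of radius r = 15.3 cm (r < R).
For a uniform sphere the enclosed fraction is (r/R)³, so Q_enc = (9.39 μC)(0.153/0.497)³ = 2.739×10^-7 C.
Applying ∮E·dA = Q_enc/ε₀ with Φ = E(4πr²):
E = k|Q_enc|/r² = (8.99×10^9)(2.739×10^-7)/(0.153)² = 1.05e5 N/C.

E = 1.05×10^5 N/C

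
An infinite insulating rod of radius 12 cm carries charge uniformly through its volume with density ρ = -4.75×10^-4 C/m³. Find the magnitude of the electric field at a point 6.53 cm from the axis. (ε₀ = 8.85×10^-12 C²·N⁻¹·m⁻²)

E = 1.75×10^6 V/m

Choose a coaxial cylinder of radius r = 6.53 cm (arbitrary length L) as the Gaussian surface (r < R).
Enclosed charge per unit length: λ_enc = ρ·πr² = (-4.75e-4)π(0.0653)² = -6.363×10^-6 C/m.
Gauss's law: E·2πrL = λ_enc L/ε₀.
E = |λ_enc|/(2πε₀r) = (6.363e-6)/(2π·8.85×10^-12·0.0653) = 1.75×10^6 N/C.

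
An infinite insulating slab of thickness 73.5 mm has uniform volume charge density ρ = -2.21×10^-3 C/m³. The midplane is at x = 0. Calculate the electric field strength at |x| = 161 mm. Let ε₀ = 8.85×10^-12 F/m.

The point |x| = 161 mm lies outside the slab (half-thickness 0.03675 m). A symmetric pillbox spanning the full slab encloses Q_enc = ρ·d·A.
Flux = 2EA ⇒ E = |ρ|d/(2ε₀), independent of distance outside.
E = (2.21e-3)(0.0735)/(2·8.85×10^-12) = 9.18×10^6 N/C.

E ≈ 9.18×10^6 N/C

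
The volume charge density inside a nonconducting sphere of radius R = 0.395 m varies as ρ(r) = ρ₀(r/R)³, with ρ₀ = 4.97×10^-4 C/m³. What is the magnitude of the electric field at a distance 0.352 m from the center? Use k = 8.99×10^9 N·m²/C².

By spherical symmetry E is radial; choose a Gaussian sphere of radius r = 0.352 m (r < R).
Q_enc = ∫₀^r ρ(r')·4πr'² dr' = (4πρ₀/R³) ∫₀^r r'^5 dr' = 4πρ₀ r^6/(6·R³) = 3.213×10^-5 C.
Gauss's law: E·4πr² = Q_enc/ε₀.
E = k|Q_enc|/r² = (8.99×10^9)(3.213×10^-5)/(0.352)² = 2.33×10^6 N/C.

2.33e6 N/C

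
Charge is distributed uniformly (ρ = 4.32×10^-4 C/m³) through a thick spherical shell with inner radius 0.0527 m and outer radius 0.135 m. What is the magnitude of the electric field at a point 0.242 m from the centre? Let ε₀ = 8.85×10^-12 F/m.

6.43×10^5 V/m

Symmetry ⇒ E = E(r) r̂. Gaussian sphere of radius r = 0.242 m (r > 0.135 m, enclosing the whole shell).
Q_enc = ρ·(4π/3)(b³ − a³) = (4.32e-4)·(4π/3)·((0.135)³ − (0.0527)³) = 4.187e-6 C.
Gauss's law: E·4πr² = Q_enc/ε₀.
E = |Q_enc|/(4πε₀r²) = (4.187e-6)/(4π·8.85×10^-12·(0.242)²) = 6.43e5 N/C.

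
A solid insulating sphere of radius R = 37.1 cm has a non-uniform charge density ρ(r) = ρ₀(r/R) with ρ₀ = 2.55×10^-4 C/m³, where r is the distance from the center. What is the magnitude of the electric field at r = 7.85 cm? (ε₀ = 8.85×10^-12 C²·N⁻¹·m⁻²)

Symmetry ⇒ E = E(r) r̂. Gaussian sphere of radius r = 7.85 cm (r < R).
Integrate the density: Q_enc = 4π ∫₀^r ρ₀(r'/R)^1 r'² dr' = 4πρ₀ r^4/(4·R) = 8.20e-8 C.
Gauss's law: E·4πr² = Q_enc/ε₀.
E = |Q_enc|/(4πε₀r²) = (8.20×10^-8)/(4π·8.85×10^-12·(0.0785)²) = 1.20×10^5 N/C.

1.20×10^5 V/m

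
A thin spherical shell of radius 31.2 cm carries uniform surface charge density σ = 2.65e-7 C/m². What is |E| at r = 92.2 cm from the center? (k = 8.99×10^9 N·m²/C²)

Symmetry ⇒ E = E(r) r̂. Gaussian sphere of radius r = 92.2 cm (r > 31.2 cm).
The entire shell is enclosed: Q_enc = σ·4πR² = (2.65×10^-7)·4π·(0.312)² = 3.242×10^-7 C.
Since E is radial and uniform over the Gaussian sphere, Φ = E·4πr² = Q_enc/ε₀.
E = k|Q_enc|/r² = (8.99×10^9)(3.242×10^-7)/(0.922)² = 3.43e3 N/C.

E ≈ 3.43×10^3 N/C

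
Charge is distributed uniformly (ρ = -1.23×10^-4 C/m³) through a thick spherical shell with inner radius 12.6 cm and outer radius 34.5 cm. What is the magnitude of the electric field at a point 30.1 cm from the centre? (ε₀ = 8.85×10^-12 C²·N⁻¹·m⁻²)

Symmetry ⇒ E = E(r) r̂. Gaussian sphere of radius r = 30.1 cm (within the shell material, 12.6 cm < r < 34.5 cm).
Only the shell between 12.6 cm and r is enclosed: Q_enc = ρ·(4π/3)(r³ − a³) = (-1.23×10^-4)·(4π/3)·((0.301)³ − (0.126)³) = -1.302e-5 C.
Applying ∮E·dA = Q_enc/ε₀ with Φ = E(4πr²):
E = |Q_enc|/(4πε₀r²) = (1.302×10^-5)/(4π·8.85×10^-12·(0.301)²) = 1.29×10^6 N/C.

|E| ≈ 1.29e6 N/C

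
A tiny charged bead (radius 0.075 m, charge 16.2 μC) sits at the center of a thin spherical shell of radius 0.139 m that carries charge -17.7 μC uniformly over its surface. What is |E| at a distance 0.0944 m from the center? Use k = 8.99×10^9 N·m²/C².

E = 1.63×10^7 N/C

By spherical symmetry E is radial; choose a Gaussian sphere of radius r = 0.0944 m (between the bodies, 0.075 m < r < 0.139 m).
Only the inner charge is enclosed; the outer shell contributes nothing inside itself. Q_enc = 16.2 μC = 1.62e-5 C.
Applying ∮E·dA = Q_enc/ε₀ with Φ = E(4πr²):
E = k|Q_enc|/r² = (8.99×10^9)(1.62e-5)/(0.0944)² = 1.63e7 N/C.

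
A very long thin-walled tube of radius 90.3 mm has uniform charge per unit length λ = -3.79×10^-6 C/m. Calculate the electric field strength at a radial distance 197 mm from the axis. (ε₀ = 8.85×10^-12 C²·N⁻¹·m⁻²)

Choose a coaxial cylinder of radius r = 197 mm (arbitrary length L) as the Gaussian surface (r > 90.3 mm).
The full line charge is enclosed: λ_enc = -3.79×10^-6 C/m.
Gauss's law: E·2πrL = λ_enc L/ε₀.
E = |λ_enc|/(2πε₀r) = (3.79×10^-6)/(2π·8.85×10^-12·0.197) = 3.46×10^5 N/C.

|E| = 3.46×10^5 N/C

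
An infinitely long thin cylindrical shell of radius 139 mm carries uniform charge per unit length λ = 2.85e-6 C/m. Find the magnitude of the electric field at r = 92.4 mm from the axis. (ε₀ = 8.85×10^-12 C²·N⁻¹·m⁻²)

|E| = 0 V/m

Choose a coaxial cylinder of radius r = 92.4 mm (arbitrary length L) as the Gaussian surface (r < 139 mm, inside the shell).
No charge is enclosed, so Gauss's law gives E·2πrL = 0 ⇒ E = 0.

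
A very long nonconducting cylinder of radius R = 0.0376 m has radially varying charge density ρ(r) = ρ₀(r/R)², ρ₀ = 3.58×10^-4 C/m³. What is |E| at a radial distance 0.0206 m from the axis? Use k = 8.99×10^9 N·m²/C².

Coaxial Gaussian cylinder, radius r = 0.0206 m, length L (r < R).
λ_enc = ∫₀^r ρ(r')·2πr' dr' = (2πρ₀/R²)·r^4/4 = 7.163×10^-8 C/m.
Applying ∮E·dA = Q_enc/ε₀ with the end caps contributing no flux:
E = 2k|λ_enc|/r = 2(8.99×10^9)(7.163×10^-8)/(0.0206) = 6.25e4 N/C.

6.25e4 N/C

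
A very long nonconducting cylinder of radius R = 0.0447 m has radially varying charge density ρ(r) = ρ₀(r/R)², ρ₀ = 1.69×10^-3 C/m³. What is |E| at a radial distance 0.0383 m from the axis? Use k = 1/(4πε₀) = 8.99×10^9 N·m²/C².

E ≈ 1.34e6 N/C

By cylindrical symmetry E is radial; use a coaxial Gaussian cylinder of radius 0.0383 m and length L (r < R).
Integrating ρ over the cross-section to radius r: λ_enc = (2πρ₀/R²) ∫₀^r r'^3 dr' = 2πρ₀ r^4/(4·R²) = 2.859×10^-6 C/m.
Since E is radial and uniform over the curved surface, Φ = E·2πrL = Q_enc/ε₀ = λ_enc L/ε₀.
E = 2k|λ_enc|/r = 2(8.99×10^9)(2.859e-6)/(0.0383) = 1.34e6 N/C.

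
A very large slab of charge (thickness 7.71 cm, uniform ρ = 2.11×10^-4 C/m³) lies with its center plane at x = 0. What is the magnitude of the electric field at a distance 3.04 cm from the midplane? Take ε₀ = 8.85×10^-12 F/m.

E ≈ 7.25×10^5 V/m

By symmetry E is perpendicular to the slab. A Gaussian pillbox from −3.04 cm to +3.04 cm (face area A) lies entirely within the slab.
Q_enc = ρ·(2x)·A and flux = 2EA, so 2EA = 2ρxA/ε₀ ⇒ E = |ρ|x/ε₀.
E = (2.11×10^-4)(0.0304)/(8.85×10^-12) = 7.25×10^5 N/C.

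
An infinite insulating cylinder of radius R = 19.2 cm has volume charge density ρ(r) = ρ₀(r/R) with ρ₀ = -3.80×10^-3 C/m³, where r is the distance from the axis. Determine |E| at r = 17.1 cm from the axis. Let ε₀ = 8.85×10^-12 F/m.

E ≈ 2.18×10^7 V/m

Choose a coaxial cylinder of radius r = 17.1 cm (arbitrary length L) as the Gaussian surface (r < R).
λ_enc = ∫₀^r ρ(r')·2πr' dr' = (2πρ₀/R)·r^3/3 = -2.073e-4 C/m.
Since E is radial and uniform over the curved surface, Φ = E·2πrL = Q_enc/ε₀ = λ_enc L/ε₀.
E = |λ_enc|/(2πε₀r) = (2.073×10^-4)/(2π·8.85×10^-12·0.171) = 2.18×10^7 N/C.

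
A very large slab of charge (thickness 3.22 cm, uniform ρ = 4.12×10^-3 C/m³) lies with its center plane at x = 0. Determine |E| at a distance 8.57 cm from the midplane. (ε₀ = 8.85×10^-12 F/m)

E ≈ 7.50×10^6 N/C

The point |x| = 8.57 cm lies outside the slab (half-thickness 0.0161 m). A symmetric pillbox spanning the full slab encloses Q_enc = ρ·d·A.
Flux = 2EA ⇒ E = |ρ|d/(2ε₀), independent of distance outside.
E = (4.12e-3)(0.0322)/(2·8.85×10^-12) = 7.50e6 N/C.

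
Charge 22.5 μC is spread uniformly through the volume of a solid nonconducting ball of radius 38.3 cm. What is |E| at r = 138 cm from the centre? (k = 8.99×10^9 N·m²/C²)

Use a concentric Gaussian sphere at r = 138 cm (r > R, so the entire charge is enclosed).
Q_enc = 22.5 μC = 2.25e-5 C.
Gauss's law: E·4πr² = Q_enc/ε₀.
E = k|Q_enc|/r² = (8.99×10^9)(2.25×10^-5)/(1.38)² = 1.06×10^5 N/C.

E = 1.06×10^5 N/C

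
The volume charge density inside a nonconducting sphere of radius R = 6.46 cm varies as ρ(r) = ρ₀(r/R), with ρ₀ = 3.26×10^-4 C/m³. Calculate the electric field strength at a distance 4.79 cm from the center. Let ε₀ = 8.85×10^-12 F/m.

|E| = 3.27×10^5 V/m

Use a concentric Gaussian sphere at r = 4.79 cm (r < R).
Q_enc = ∫₀^r ρ(r')·4πr'² dr' = (4πρ₀/R) ∫₀^r r'^3 dr' = 4πρ₀ r^4/(4·R) = 8.346×10^-8 C.
Since E is radial and uniform over the Gaussian sphere, Φ = E·4πr² = Q_enc/ε₀.
E = |Q_enc|/(4πε₀r²) = (8.346×10^-8)/(4π·8.85×10^-12·(0.0479)²) = 3.27×10^5 N/C.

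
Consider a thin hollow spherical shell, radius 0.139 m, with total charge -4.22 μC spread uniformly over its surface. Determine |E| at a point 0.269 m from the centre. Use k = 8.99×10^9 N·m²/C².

E = 5.24e5 V/m

By spherical symmetry E is radial; choose a Gaussian sphere of radius r = 0.269 m (r > 0.139 m).
The entire shell is enclosed: Q_enc = -4.22×10^-6 C.
Since E is radial and uniform over the Gaussian sphere, Φ = E·4πr² = Q_enc/ε₀.
E = k|Q_enc|/r² = (8.99×10^9)(4.22×10^-6)/(0.269)² = 5.24e5 N/C.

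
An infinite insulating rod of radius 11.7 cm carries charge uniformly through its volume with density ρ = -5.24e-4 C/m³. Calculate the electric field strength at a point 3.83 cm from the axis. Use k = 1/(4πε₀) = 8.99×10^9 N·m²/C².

Take a coaxial cylindrical Gaussian surface of radius r = 3.83 cm and length L (r < R).
Enclosed charge per unit length: λ_enc = ρ·πr² = (-5.24×10^-4)π(0.0383)² = -2.415×10^-6 C/m.
Since E is radial and uniform over the curved surface, Φ = E·2πrL = Q_enc/ε₀ = λ_enc L/ε₀.
E = 2k|λ_enc|/r = 2(8.99×10^9)(2.415e-6)/(0.0383) = 1.13×10^6 N/C.

|E| = 1.13×10^6 N/C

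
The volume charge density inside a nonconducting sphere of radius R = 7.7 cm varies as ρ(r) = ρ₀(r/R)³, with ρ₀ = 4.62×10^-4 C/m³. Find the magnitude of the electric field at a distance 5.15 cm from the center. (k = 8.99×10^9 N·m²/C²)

|E| = 1.34×10^5 N/C

Use a concentric Gaussian sphere at r = 5.15 cm (r < R).
Integrate the density: Q_enc = 4π ∫₀^r ρ₀(r'/R)^3 r'² dr' = 4πρ₀ r^6/(6·R³) = 3.954×10^-8 C.
Since E is radial and uniform over the Gaussian sphere, Φ = E·4πr² = Q_enc/ε₀.
E = k|Q_enc|/r² = (8.99×10^9)(3.954×10^-8)/(0.0515)² = 1.34e5 N/C.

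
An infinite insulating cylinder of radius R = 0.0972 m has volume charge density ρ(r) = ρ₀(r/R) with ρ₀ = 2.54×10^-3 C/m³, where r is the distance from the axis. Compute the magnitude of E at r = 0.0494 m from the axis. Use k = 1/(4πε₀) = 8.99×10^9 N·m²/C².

Take a coaxial cylindrical Gaussian surface of radius r = 0.0494 m and length L (r < R).
Integrating ρ over the cross-section to radius r: λ_enc = (2πρ₀/R) ∫₀^r r'^2 dr' = 2πρ₀ r^3/(3·R) = 6.598×10^-6 C/m.
By Gauss's law (flux through the curved wall only), E·2πrL = λ_enc L/ε₀.
E = 2k|λ_enc|/r = 2(8.99×10^9)(6.598e-6)/(0.0494) = 2.40e6 N/C.

|E| ≈ 2.40×10^6 N/C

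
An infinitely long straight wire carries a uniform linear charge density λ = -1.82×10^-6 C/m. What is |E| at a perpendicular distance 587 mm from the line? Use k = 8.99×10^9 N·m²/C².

Take a coaxial cylindrical Gaussian surface of radius r = 587 mm and length L.
Q_enc = λL, so λ_enc = -1.82e-6 C/m.
By Gauss's law (flux through the curved wall only), E·2πrL = λ_enc L/ε₀.
E = 2k|λ_enc|/r = 2(8.99×10^9)(1.82e-6)/(0.587) = 5.57e4 N/C.

|E| ≈ 5.57×10^4 V/m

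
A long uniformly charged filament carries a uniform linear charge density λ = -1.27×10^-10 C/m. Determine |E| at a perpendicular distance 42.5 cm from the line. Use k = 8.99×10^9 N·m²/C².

Coaxial Gaussian cylinder, radius r = 42.5 cm, length L.
Q_enc = λL, so λ_enc = -1.27e-10 C/m.
Since E is radial and uniform over the curved surface, Φ = E·2πrL = Q_enc/ε₀ = λ_enc L/ε₀.
E = 2k|λ_enc|/r = 2(8.99×10^9)(1.27×10^-10)/(0.425) = 5.37 N/C.

5.37 N/C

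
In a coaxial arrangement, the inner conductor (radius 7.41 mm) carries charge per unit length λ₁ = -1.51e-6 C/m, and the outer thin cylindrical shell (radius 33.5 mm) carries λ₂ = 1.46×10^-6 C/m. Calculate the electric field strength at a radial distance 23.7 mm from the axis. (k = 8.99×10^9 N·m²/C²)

By cylindrical symmetry E is radial; use a coaxial Gaussian cylinder of radius 23.7 mm and length L (between the conductors, 7.41 mm < r < 33.5 mm).
Only the inner wire is enclosed; the outer shell contributes nothing inside itself. λ_enc = λ₁ = -1.51e-6 C/m.
Gauss's law: E·2πrL = λ_enc L/ε₀.
E = 2k|λ_enc|/r = 2(8.99×10^9)(1.51×10^-6)/(0.0237) = 1.15×10^6 N/C.

1.15×10^6 N/C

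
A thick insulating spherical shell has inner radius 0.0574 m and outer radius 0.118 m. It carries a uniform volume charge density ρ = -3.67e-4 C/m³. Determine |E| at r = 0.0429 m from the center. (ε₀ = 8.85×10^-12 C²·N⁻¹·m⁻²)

By spherical symmetry E is radial; choose a Gaussian sphere of radius r = 0.0429 m (r < 0.0574 m, inside the empty cavity).
No charge is enclosed, so by Gauss's law E·4πr² = 0 ⇒ E = 0.

E = 0 (no enclosed charge)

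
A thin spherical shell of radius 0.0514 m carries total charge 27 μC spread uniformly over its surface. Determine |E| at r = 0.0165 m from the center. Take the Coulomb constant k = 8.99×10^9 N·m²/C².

Take a concentric spherical Gaussian surface of radius r = 0.0165 m (inside the shell, r < 0.0514 m).
All the charge is outside the Gaussian surface: Q_enc = 0, hence E = 0 everywhere inside the shell.

E = 0 (no enclosed charge)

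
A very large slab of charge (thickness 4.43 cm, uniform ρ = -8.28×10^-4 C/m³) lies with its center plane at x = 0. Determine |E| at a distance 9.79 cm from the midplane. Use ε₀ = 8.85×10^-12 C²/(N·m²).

|E| = 2.07×10^6 N/C

The point |x| = 9.79 cm lies outside the slab (half-thickness 0.02215 m). A symmetric pillbox spanning the full slab encloses Q_enc = ρ·d·A.
Flux = 2EA ⇒ E = |ρ|d/(2ε₀), independent of distance outside.
E = (8.28×10^-4)(0.0443)/(2·8.85×10^-12) = 2.07×10^6 N/C.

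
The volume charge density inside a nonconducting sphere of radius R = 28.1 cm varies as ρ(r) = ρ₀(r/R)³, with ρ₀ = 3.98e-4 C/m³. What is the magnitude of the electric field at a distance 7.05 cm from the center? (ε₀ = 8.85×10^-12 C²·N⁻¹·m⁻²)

By spherical symmetry E is radial; choose a Gaussian sphere of radius r = 7.05 cm (r < R).
Q_enc = ∫₀^r ρ(r')·4πr'² dr' = (4πρ₀/R³) ∫₀^r r'^5 dr' = 4πρ₀ r^6/(6·R³) = 4.613×10^-9 C.
Since E is radial and uniform over the Gaussian sphere, Φ = E·4πr² = Q_enc/ε₀.
E = |Q_enc|/(4πε₀r²) = (4.613e-9)/(4π·8.85×10^-12·(0.0705)²) = 8.34×10^3 N/C.

E = 8.34e3 N/C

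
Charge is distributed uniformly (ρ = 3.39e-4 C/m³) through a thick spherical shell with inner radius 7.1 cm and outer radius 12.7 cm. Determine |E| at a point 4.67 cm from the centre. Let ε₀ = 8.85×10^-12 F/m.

E = 0 (no enclosed charge)

Symmetry ⇒ E = E(r) r̂. Gaussian sphere of radius r = 4.67 cm (r < 7.1 cm, inside the empty cavity).
No charge is enclosed, so by Gauss's law E·4πr² = 0 ⇒ E = 0.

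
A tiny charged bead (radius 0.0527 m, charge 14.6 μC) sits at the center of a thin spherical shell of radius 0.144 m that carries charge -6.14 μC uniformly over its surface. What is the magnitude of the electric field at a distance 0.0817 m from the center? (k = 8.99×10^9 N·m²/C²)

E ≈ 1.97×10^7 N/C

By spherical symmetry E is radial; choose a Gaussian sphere of radius r = 0.0817 m (between the bodies, 0.0527 m < r < 0.144 m).
Only the inner charge is enclosed; the outer shell contributes nothing inside itself. Q_enc = 14.6 μC = 1.46e-5 C.
By Gauss's law, ∮E·dA = E·4πr² = Q_enc/ε₀.
E = k|Q_enc|/r² = (8.99×10^9)(1.46×10^-5)/(0.0817)² = 1.97×10^7 N/C.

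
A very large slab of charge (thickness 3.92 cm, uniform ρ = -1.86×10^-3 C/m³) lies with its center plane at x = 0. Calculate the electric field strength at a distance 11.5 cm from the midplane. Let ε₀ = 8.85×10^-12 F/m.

E ≈ 4.12×10^6 N/C

The point |x| = 11.5 cm lies outside the slab (half-thickness 0.0196 m). A symmetric pillbox spanning the full slab encloses Q_enc = ρ·d·A.
Flux = 2EA ⇒ E = |ρ|d/(2ε₀), independent of distance outside.
E = (1.86×10^-3)(0.0392)/(2·8.85×10^-12) = 4.12×10^6 N/C.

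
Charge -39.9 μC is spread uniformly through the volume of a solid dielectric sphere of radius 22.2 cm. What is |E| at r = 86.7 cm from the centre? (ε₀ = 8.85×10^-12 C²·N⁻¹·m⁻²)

4.77×10^5 V/m

By spherical symmetry E is radial; choose a Gaussian sphere of radius r = 86.7 cm (r > R, so the entire charge is enclosed).
Q_enc = -39.9 μC = -3.99×10^-5 C.
Applying ∮E·dA = Q_enc/ε₀ with Φ = E(4πr²):
E = |Q_enc|/(4πε₀r²) = (3.99×10^-5)/(4π·8.85×10^-12·(0.867)²) = 4.77e5 N/C.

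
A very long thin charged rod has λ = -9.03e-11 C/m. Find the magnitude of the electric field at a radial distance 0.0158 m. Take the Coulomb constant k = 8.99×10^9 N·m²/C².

E = 103 N/C

Choose a coaxial cylinder of radius r = 0.0158 m (arbitrary length L) as the Gaussian surface.
Q_enc = λL, so λ_enc = -9.03×10^-11 C/m.
Applying ∮E·dA = Q_enc/ε₀ with the end caps contributing no flux:
E = 2k|λ_enc|/r = 2(8.99×10^9)(9.03×10^-11)/(0.0158) = 103 N/C.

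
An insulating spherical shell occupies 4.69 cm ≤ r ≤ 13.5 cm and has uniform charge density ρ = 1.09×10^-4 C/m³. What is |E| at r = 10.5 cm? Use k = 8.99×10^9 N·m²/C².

Use a concentric Gaussian sphere at r = 10.5 cm (within the shell material, 4.69 cm < r < 13.5 cm).
Only the shell between 4.69 cm and r is enclosed: Q_enc = ρ·(4π/3)(r³ − a³) = (1.09e-4)·(4π/3)·((0.105)³ − (0.0469)³) = 4.814e-7 C.
Gauss's law: E·4πr² = Q_enc/ε₀.
E = k|Q_enc|/r² = (8.99×10^9)(4.814×10^-7)/(0.105)² = 3.93e5 N/C.

E = 3.93×10^5 V/m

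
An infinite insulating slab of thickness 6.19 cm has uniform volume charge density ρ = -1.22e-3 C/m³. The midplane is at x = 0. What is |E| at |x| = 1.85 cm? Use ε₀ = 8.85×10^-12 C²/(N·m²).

By symmetry E is perpendicular to the slab. A Gaussian pillbox from −1.85 cm to +1.85 cm (face area A) lies entirely within the slab.
Q_enc = ρ·(2x)·A and flux = 2EA, so 2EA = 2ρxA/ε₀ ⇒ E = |ρ|x/ε₀.
E = (1.22×10^-3)(0.0185)/(8.85×10^-12) = 2.55×10^6 N/C.

|E| = 2.55e6 N/C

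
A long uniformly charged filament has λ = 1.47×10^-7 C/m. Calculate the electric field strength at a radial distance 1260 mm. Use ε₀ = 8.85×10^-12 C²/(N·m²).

Take a coaxial cylindrical Gaussian surface of radius r = 1260 mm and length L.
Q_enc = λL, so λ_enc = 1.47×10^-7 C/m.
Since E is radial and uniform over the curved surface, Φ = E·2πrL = Q_enc/ε₀ = λ_enc L/ε₀.
E = |λ_enc|/(2πε₀r) = (1.47e-7)/(2π·8.85×10^-12·1.26) = 2.10×10^3 N/C.

2.10×10^3 N/C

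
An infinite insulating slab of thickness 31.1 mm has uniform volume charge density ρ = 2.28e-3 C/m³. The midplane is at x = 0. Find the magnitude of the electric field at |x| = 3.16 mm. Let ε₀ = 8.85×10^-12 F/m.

|E| = 8.14×10^5 V/m

By symmetry E is perpendicular to the slab. A Gaussian pillbox from −3.16 mm to +3.16 mm (face area A) lies entirely within the slab.
Q_enc = ρ·(2x)·A and flux = 2EA, so 2EA = 2ρxA/ε₀ ⇒ E = |ρ|x/ε₀.
E = (2.28e-3)(0.00316)/(8.85×10^-12) = 8.14e5 N/C.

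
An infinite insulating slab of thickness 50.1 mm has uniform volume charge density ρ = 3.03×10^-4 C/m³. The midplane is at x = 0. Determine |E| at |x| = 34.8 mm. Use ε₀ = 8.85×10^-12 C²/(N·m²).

|E| = 8.58×10^5 N/C

The point |x| = 34.8 mm lies outside the slab (half-thickness 0.02505 m). A symmetric pillbox spanning the full slab encloses Q_enc = ρ·d·A.
Flux = 2EA ⇒ E = |ρ|d/(2ε₀), independent of distance outside.
E = (3.03e-4)(0.0501)/(2·8.85×10^-12) = 8.58×10^5 N/C.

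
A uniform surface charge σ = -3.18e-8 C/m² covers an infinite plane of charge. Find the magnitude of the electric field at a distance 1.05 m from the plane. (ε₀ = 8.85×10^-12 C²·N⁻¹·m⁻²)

The symmetry is planar: E is normal to the sheet and the same magnitude on both sides. Take a pillbox straddling the sheet with end-cap area A.
Flux Φ = 2EA and Q_enc = σA, so 2EA = σA/ε₀ ⇒ E = |σ|/(2ε₀), independent of distance.
E = |σ|/(2ε₀) = (3.18×10^-8)/(2·8.85×10^-12) = 1.80×10^3 N/C.

1.80e3 N/C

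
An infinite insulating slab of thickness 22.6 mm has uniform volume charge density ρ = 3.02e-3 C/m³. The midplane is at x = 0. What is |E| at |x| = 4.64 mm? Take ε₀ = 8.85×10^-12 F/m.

|E| = 1.58e6 V/m

By symmetry E is perpendicular to the slab. A Gaussian pillbox from −4.64 mm to +4.64 mm (face area A) lies entirely within the slab.
Q_enc = ρ·(2x)·A and flux = 2EA, so 2EA = 2ρxA/ε₀ ⇒ E = |ρ|x/ε₀.
E = (3.02×10^-3)(0.00464)/(8.85×10^-12) = 1.58×10^6 N/C.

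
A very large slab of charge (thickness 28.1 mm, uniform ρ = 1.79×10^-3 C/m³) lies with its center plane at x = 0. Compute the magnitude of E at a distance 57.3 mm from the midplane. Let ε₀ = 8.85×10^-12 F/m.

|E| ≈ 2.84×10^6 N/C

The point |x| = 57.3 mm lies outside the slab (half-thickness 0.01405 m). A symmetric pillbox spanning the full slab encloses Q_enc = ρ·d·A.
Flux = 2EA ⇒ E = |ρ|d/(2ε₀), independent of distance outside.
E = (1.79e-3)(0.0281)/(2·8.85×10^-12) = 2.84×10^6 N/C.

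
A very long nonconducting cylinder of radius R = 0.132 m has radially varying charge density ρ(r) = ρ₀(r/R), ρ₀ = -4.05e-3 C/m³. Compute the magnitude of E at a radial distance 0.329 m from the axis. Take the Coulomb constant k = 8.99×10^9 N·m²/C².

Take a coaxial cylindrical Gaussian surface of radius r = 0.329 m and length L (r > R, full charge per length enclosed).
λ_enc = 2π ∫₀^R ρ₀(r'/R)^1 r' dr' = 2πρ₀R²/3 = -1.478e-4 C/m.
By Gauss's law (flux through the curved wall only), E·2πrL = λ_enc L/ε₀.
E = 2k|λ_enc|/r = 2(8.99×10^9)(1.478e-4)/(0.329) = 8.08×10^6 N/C.

|E| = 8.08×10^6 V/m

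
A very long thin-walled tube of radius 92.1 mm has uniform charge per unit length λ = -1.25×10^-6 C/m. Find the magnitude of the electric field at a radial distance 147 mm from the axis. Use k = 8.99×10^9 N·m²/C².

E ≈ 1.53×10^5 V/m

Coaxial Gaussian cylinder, radius r = 147 mm, length L (r > 92.1 mm).
The full line charge is enclosed: λ_enc = -1.25e-6 C/m.
Since E is radial and uniform over the curved surface, Φ = E·2πrL = Q_enc/ε₀ = λ_enc L/ε₀.
E = 2k|λ_enc|/r = 2(8.99×10^9)(1.25×10^-6)/(0.147) = 1.53×10^5 N/C.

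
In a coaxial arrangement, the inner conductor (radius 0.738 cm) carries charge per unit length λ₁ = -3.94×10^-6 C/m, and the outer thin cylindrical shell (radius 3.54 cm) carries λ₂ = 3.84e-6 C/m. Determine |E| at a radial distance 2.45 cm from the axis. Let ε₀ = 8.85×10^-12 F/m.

Choose a coaxial cylinder of radius r = 2.45 cm (arbitrary length L) as the Gaussian surface (between the conductors, 0.738 cm < r < 3.54 cm).
The shell at 3.54 cm lies outside the Gaussian surface, so λ_enc = λ₁ = -3.94×10^-6 C/m.
By Gauss's law (flux through the curved wall only), E·2πrL = λ_enc L/ε₀.
E = |λ_enc|/(2πε₀r) = (3.94×10^-6)/(2π·8.85×10^-12·0.0245) = 2.89e6 N/C.

E ≈ 2.89×10^6 V/m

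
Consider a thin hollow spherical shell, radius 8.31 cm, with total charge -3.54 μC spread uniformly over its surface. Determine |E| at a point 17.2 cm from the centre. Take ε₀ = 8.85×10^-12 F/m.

|E| = 1.08×10^6 N/C

Symmetry ⇒ E = E(r) r̂. Gaussian sphere of radius r = 17.2 cm (r > 8.31 cm).
The entire shell is enclosed: Q_enc = -3.54×10^-6 C.
Applying ∮E·dA = Q_enc/ε₀ with Φ = E(4πr²):
E = |Q_enc|/(4πε₀r²) = (3.54×10^-6)/(4π·8.85×10^-12·(0.172)²) = 1.08e6 N/C.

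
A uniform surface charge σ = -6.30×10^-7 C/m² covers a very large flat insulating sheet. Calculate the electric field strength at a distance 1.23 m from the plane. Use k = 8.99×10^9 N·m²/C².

By planar symmetry E is perpendicular to the sheet and uniform; use a Gaussian pillbox with flat faces of area A on each side of the sheet.
Flux Φ = 2EA and Q_enc = σA, so 2EA = σA/ε₀ ⇒ E = |σ|/(2ε₀), independent of distance.
E = 2πk|σ| = 2π(8.99×10^9)(6.30e-7) = 3.56×10^4 N/C.

|E| = 3.56×10^4 N/C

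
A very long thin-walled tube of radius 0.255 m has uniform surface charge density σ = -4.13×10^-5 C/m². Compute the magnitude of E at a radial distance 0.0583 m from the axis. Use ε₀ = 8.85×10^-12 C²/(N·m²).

E = 0

Take a coaxial cylindrical Gaussian surface of radius r = 0.0583 m and length L (r < 0.255 m, inside the shell).
No charge is enclosed, so Gauss's law gives E·2πrL = 0 ⇒ E = 0.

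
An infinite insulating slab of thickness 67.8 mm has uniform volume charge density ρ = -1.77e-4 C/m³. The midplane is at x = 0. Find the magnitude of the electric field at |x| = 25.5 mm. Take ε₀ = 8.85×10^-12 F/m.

By symmetry E is perpendicular to the slab. A Gaussian pillbox from −25.5 mm to +25.5 mm (face area A) lies entirely within the slab.
Q_enc = ρ·(2x)·A and flux = 2EA, so 2EA = 2ρxA/ε₀ ⇒ E = |ρ|x/ε₀.
E = (1.77×10^-4)(0.0255)/(8.85×10^-12) = 5.10×10^5 N/C.

|E| ≈ 5.10×10^5 N/C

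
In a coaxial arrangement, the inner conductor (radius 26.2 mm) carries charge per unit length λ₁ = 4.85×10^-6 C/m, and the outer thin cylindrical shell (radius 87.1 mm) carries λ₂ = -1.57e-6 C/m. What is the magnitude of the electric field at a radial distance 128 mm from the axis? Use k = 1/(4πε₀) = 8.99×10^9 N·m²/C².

Coaxial Gaussian cylinder, radius r = 128 mm, length L (r > 87.1 mm, enclosing both).
λ_enc = λ₁ + λ₂ = (4.85×10^-6) + (-1.57×10^-6) = 3.28×10^-6 C/m.
Gauss's law: E·2πrL = λ_enc L/ε₀.
E = 2k|λ_enc|/r = 2(8.99×10^9)(3.28e-6)/(0.128) = 4.61×10^5 N/C.

E = 4.61e5 V/m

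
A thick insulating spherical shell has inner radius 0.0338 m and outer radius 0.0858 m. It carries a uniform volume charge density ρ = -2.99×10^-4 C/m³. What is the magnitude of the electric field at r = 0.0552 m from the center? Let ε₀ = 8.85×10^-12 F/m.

E = 4.79×10^5 V/m

Symmetry ⇒ E = E(r) r̂. Gaussian sphere of radius r = 0.0552 m (within the shell material, 0.0338 m < r < 0.0858 m).
Enclosed charge is the volume from a to r: Q_enc = (4π/3)ρ(r³ − a³) = -1.623×10^-7 C.
Since E is radial and uniform over the Gaussian sphere, Φ = E·4πr² = Q_enc/ε₀.
E = |Q_enc|/(4πε₀r²) = (1.623×10^-7)/(4π·8.85×10^-12·(0.0552)²) = 4.79×10^5 N/C.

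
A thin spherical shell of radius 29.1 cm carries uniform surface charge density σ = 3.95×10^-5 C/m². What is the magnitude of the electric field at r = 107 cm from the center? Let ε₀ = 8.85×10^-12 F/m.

3.30×10^5 N/C

Take a concentric spherical Gaussian surface of radius r = 107 cm (r > 29.1 cm).
The entire shell is enclosed: Q_enc = σ·4πR² = (3.95e-5)·4π·(0.291)² = 4.203×10^-5 C.
Since E is radial and uniform over the Gaussian sphere, Φ = E·4πr² = Q_enc/ε₀.
E = |Q_enc|/(4πε₀r²) = (4.203e-5)/(4π·8.85×10^-12·(1.07)²) = 3.30e5 N/C.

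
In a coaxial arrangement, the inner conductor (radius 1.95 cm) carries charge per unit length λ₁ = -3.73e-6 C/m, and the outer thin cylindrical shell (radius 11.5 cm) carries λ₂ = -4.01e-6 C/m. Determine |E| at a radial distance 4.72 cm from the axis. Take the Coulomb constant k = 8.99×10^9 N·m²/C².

Coaxial Gaussian cylinder, radius r = 4.72 cm, length L (between the conductors, 1.95 cm < r < 11.5 cm).
Only the inner wire is enclosed; the outer shell contributes nothing inside itself. λ_enc = λ₁ = -3.73e-6 C/m.
Since E is radial and uniform over the curved surface, Φ = E·2πrL = Q_enc/ε₀ = λ_enc L/ε₀.
E = 2k|λ_enc|/r = 2(8.99×10^9)(3.73×10^-6)/(0.0472) = 1.42×10^6 N/C.

|E| = 1.42×10^6 N/C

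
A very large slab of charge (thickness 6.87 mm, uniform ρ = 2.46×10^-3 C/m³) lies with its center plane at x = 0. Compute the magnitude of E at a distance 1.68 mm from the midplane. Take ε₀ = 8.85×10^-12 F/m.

By symmetry E is perpendicular to the slab. A Gaussian pillbox from −1.68 mm to +1.68 mm (face area A) lies entirely within the slab.
Q_enc = ρ·(2x)·A and flux = 2EA, so 2EA = 2ρxA/ε₀ ⇒ E = |ρ|x/ε₀.
E = (2.46×10^-3)(0.00168)/(8.85×10^-12) = 4.67e5 N/C.

E = 4.67×10^5 N/C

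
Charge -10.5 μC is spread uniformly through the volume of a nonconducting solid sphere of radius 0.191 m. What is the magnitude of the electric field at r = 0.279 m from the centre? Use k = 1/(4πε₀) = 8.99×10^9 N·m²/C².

By spherical symmetry E is radial; choose a Gaussian sphere of radius r = 0.279 m (r > R, so the entire charge is enclosed).
Q_enc = -10.5 μC = -1.05×10^-5 C.
Gauss's law: E·4πr² = Q_enc/ε₀.
E = k|Q_enc|/r² = (8.99×10^9)(1.05e-5)/(0.279)² = 1.21×10^6 N/C.

E ≈ 1.21×10^6 V/m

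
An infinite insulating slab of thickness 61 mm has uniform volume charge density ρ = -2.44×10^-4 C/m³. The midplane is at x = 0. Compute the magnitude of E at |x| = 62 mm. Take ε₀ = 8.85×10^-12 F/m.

The point |x| = 62 mm lies outside the slab (half-thickness 0.0305 m). A symmetric pillbox spanning the full slab encloses Q_enc = ρ·d·A.
Flux = 2EA ⇒ E = |ρ|d/(2ε₀), independent of distance outside.
E = (2.44×10^-4)(0.061)/(2·8.85×10^-12) = 8.41×10^5 N/C.

|E| ≈ 8.41e5 V/m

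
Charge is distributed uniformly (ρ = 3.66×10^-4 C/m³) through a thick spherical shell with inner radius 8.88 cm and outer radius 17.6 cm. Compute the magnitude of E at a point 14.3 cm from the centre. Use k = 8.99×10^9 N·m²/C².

|E| ≈ 1.50e6 V/m

Symmetry ⇒ E = E(r) r̂. Gaussian sphere of radius r = 14.3 cm (within the shell material, 8.88 cm < r < 17.6 cm).
Enclosed charge is the volume from a to r: Q_enc = (4π/3)ρ(r³ − a³) = 3.41e-6 C.
Since E is radial and uniform over the Gaussian sphere, Φ = E·4πr² = Q_enc/ε₀.
E = k|Q_enc|/r² = (8.99×10^9)(3.41e-6)/(0.143)² = 1.50e6 N/C.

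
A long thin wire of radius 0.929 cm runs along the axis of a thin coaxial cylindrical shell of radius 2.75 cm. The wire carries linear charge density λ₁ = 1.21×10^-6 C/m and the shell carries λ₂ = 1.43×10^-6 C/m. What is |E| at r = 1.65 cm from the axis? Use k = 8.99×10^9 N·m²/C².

|E| ≈ 1.32×10^6 N/C

By cylindrical symmetry E is radial; use a coaxial Gaussian cylinder of radius 1.65 cm and length L (between the conductors, 0.929 cm < r < 2.75 cm).
The shell at 2.75 cm lies outside the Gaussian surface, so λ_enc = λ₁ = 1.21e-6 C/m.
Gauss's law: E·2πrL = λ_enc L/ε₀.
E = 2k|λ_enc|/r = 2(8.99×10^9)(1.21e-6)/(0.0165) = 1.32e6 N/C.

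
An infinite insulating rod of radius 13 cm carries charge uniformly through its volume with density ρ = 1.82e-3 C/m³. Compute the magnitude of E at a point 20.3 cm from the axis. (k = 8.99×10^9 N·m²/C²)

|E| = 8.56×10^6 V/m

Choose a coaxial cylinder of radius r = 20.3 cm (arbitrary length L) as the Gaussian surface (r > 13 cm, full cross-section enclosed).
λ_enc = ρ·πR² = (1.82×10^-3)π(0.13)² = 9.663×10^-5 C/m.
Gauss's law: E·2πrL = λ_enc L/ε₀.
E = 2k|λ_enc|/r = 2(8.99×10^9)(9.663×10^-5)/(0.203) = 8.56e6 N/C.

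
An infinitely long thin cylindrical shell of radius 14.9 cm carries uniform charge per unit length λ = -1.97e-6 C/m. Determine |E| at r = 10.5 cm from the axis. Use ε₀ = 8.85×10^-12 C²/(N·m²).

Coaxial Gaussian cylinder, radius r = 10.5 cm, length L (r < 14.9 cm, inside the shell).
All the surface charge lies outside this cylinder: Q_enc = 0, hence E = 0.

|E| = 0 V/m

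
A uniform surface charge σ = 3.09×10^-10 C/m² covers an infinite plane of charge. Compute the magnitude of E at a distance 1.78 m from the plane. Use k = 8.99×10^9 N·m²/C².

E = 17.5 V/m

The symmetry is planar: E is normal to the sheet and the same magnitude on both sides. Take a pillbox straddling the sheet with end-cap area A.
Flux Φ = 2EA and Q_enc = σA, so 2EA = σA/ε₀ ⇒ E = |σ|/(2ε₀), independent of distance.
E = 2πk|σ| = 2π(8.99×10^9)(3.09e-10) = 17.5 N/C.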